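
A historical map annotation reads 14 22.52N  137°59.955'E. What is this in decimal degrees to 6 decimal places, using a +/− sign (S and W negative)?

Lat: 14 + 22.52/60 = 14.3753333
N ⇒ keep positive
Longitude: 59.955′ = 0.999250°; total 137.9992500
E ⇒ keep positive

14.375333, 137.999250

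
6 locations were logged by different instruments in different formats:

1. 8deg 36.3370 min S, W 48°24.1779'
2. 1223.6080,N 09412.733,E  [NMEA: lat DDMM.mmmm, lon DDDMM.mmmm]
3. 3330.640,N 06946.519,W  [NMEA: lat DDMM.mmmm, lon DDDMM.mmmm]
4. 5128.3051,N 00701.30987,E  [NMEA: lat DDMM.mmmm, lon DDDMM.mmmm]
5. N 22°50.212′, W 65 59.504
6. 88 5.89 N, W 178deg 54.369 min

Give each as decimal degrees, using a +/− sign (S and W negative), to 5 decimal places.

1. -8.60562, -48.40297
2. 12.39347, 94.21222
3. 33.51067, -69.77532
4. 51.47175, 7.02183
5. 22.83687, -65.99173
6. 88.09817, -178.90615

Point 1:
  Latitude: 8 + 36.337/60 = 8.605617
  S ⇒ negate
  Longitude: 48 + 24.1779/60 = 48.402965
  W → negative
Point 2:
  Latitude: split at 2 digits → 12° and 23.608′; 12 + 23.608/60 = 12.393467
  N → positive
  Lon: split at 3 digits → 094° and 12.733′; 94 + 12.733/60 = 94.212217
  E ⇒ keep positive
Point 3:
  Lat: split at 2 digits → 33° and 30.64′; 33 + 30.64/60 = 33.510667
  N → positive
  Lon: degrees = first 3 digits = 69, minutes = 46.519; 69 + 46.519/60 = 69.775317
  hemisphere W, so the sign is −
Point 4:
  Latitude: degrees = first 2 digits = 51, minutes = 28.3051; 51 + 28.3051/60 = 51.471752
  N ⇒ keep positive
  Longitude: split at 3 digits → 007° and 1.30987′; 7 + 1.30987/60 = 7.021831
  E → positive
Point 5:
  φ: 50.212′ = 0.836867°; total 22.836867
  N ⇒ keep positive
  λ: 59.504′ = 0.991733°; total 65.991733
  W ⇒ negate
Point 6:
  Lat: 5.89′ = 0.098167°; total 88.098167
  N ⇒ keep positive
  λ: 54.369′ = 0.906150°; total 178.906150
  W ⇒ negate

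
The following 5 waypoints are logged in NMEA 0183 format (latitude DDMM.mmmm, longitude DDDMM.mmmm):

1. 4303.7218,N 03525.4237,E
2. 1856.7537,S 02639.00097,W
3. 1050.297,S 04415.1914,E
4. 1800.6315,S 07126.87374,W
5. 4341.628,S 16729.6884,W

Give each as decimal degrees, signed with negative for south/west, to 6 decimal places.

Point 1:
  φ: degrees = first 2 digits = 43, minutes = 3.7218; 43 + 3.7218/60 = 43.0620300
  N ⇒ keep positive
  λ: split at 3 digits → 035° and 25.4237′; 35 + 25.4237/60 = 35.4237283
  E → positive
Point 2:
  Latitude: split at 2 digits → 18° and 56.7537′; 18 + 56.7537/60 = 18.9458950
  S → negative
  Longitude: split at 3 digits → 026° and 39.00097′; 26 + 39.00097/60 = 26.6500162
  hemisphere W, so the sign is −
Point 3:
  Latitude: degrees = first 2 digits = 10, minutes = 50.297; 10 + 50.297/60 = 10.8382833
  hemisphere S, so the sign is −
  λ: degrees = first 3 digits = 44, minutes = 15.1914; 44 + 15.1914/60 = 44.2531900
  E → positive
Point 4:
  Lat: degrees = first 2 digits = 18, minutes = 0.6315; 18 + 0.6315/60 = 18.0105250
  S ⇒ negate
  Lon: split at 3 digits → 071° and 26.87374′; 71 + 26.87374/60 = 71.4478957
  W → negative
Point 5:
  φ: degrees = first 2 digits = 43, minutes = 41.628; 43 + 41.628/60 = 43.6938000
  S ⇒ negate
  Lon: split at 3 digits → 167° and 29.6884′; 167 + 29.6884/60 = 167.4948067
  W → negative

1. 43.062030, 35.423728
2. -18.945895, -26.650016
3. -10.838283, 44.253190
4. -18.010525, -71.447896
5. -43.693800, -167.494807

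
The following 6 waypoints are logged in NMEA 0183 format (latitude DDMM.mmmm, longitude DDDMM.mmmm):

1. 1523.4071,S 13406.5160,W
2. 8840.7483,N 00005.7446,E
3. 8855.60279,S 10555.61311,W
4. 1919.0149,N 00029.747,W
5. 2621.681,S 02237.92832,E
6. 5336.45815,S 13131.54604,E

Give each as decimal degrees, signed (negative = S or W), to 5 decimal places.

1. -15.39012, -134.10860
2. 88.67914, 0.09574
3. -88.92671, -105.92689
4. 19.31692, -0.49578
5. -26.36135, 22.63214
6. -53.60764, 131.52577

Point 1:
  φ: split at 2 digits → 15° and 23.4071′; 15 + 23.4071/60 = 15.390118
  S ⇒ negate
  Lon: split at 3 digits → 134° and 6.516′; 134 + 6.516/60 = 134.108600
  W → negative
Point 2:
  Latitude: split at 2 digits → 88° and 40.7483′; 88 + 40.7483/60 = 88.679138
  N ⇒ keep positive
  Lon: split at 3 digits → 000° and 5.7446′; 0 + 5.7446/60 = 0.095743
  E ⇒ keep positive
Point 3:
  Lat: degrees = first 2 digits = 88, minutes = 55.60279; 88 + 55.60279/60 = 88.926713
  hemisphere S, so the sign is −
  λ: degrees = first 3 digits = 105, minutes = 55.61311; 105 + 55.61311/60 = 105.926885
  W ⇒ negate
Point 4:
  φ: split at 2 digits → 19° and 19.0149′; 19 + 19.0149/60 = 19.316915
  N ⇒ keep positive
  λ: split at 3 digits → 000° and 29.747′; 0 + 29.747/60 = 0.495783
  W ⇒ negate
Point 5:
  φ: degrees = first 2 digits = 26, minutes = 21.681; 26 + 21.681/60 = 26.361350
  S → negative
  Longitude: degrees = first 3 digits = 22, minutes = 37.92832; 22 + 37.92832/60 = 22.632139
  E → positive
Point 6:
  Latitude: split at 2 digits → 53° and 36.45815′; 53 + 36.45815/60 = 53.607636
  S → negative
  λ: split at 3 digits → 131° and 31.54604′; 131 + 31.54604/60 = 131.525767
  E → positive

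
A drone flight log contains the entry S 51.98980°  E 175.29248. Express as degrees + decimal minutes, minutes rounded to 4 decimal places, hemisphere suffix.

φ: 51° + 0.989800 × 60 = 51° 59.388000′
Longitude: minutes = (175.292480 − 175) × 60 = 17.548800

51° 59.3880′ S, 175° 17.5488′ E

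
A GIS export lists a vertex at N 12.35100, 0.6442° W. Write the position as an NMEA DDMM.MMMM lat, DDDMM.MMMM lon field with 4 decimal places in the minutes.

Latitude: minutes = (12.351000 − 12) × 60 = 21.060000
Longitude: 0° + 0.644200 × 60 = 0° 38.652000′

1221.0600,N / 00038.6520,W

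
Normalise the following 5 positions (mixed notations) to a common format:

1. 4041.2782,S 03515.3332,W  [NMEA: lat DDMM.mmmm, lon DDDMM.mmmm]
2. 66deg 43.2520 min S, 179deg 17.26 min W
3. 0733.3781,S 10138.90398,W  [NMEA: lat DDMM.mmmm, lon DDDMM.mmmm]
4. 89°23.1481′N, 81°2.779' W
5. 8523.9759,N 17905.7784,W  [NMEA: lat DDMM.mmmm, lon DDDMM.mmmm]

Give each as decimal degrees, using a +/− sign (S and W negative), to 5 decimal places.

Point 1:
  φ: split at 2 digits → 40° and 41.2782′; 40 + 41.2782/60 = 40.687970
  S → negative
  λ: split at 3 digits → 035° and 15.3332′; 35 + 15.3332/60 = 35.255553
  hemisphere W, so the sign is −
Point 2:
  φ: 43.252′ = 0.720867°; total 66.720867
  hemisphere S, so the sign is −
  λ: 179 + 17.26/60 = 179.287667
  W → negative
Point 3:
  Lat: split at 2 digits → 07° and 33.3781′; 7 + 33.3781/60 = 7.556302
  S → negative
  λ: degrees = first 3 digits = 101, minutes = 38.90398; 101 + 38.90398/60 = 101.648400
  W ⇒ negate
Point 4:
  Latitude: 23.1481′ = 0.385802°; total 89.385802
  N ⇒ keep positive
  Longitude: 2.779′ = 0.046317°; total 81.046317
  W ⇒ negate
Point 5:
  φ: split at 2 digits → 85° and 23.9759′; 85 + 23.9759/60 = 85.399598
  N ⇒ keep positive
  λ: split at 3 digits → 179° and 5.7784′; 179 + 5.7784/60 = 179.096307
  W → negative

1. -40.68797, -35.25555
2. -66.72087, -179.28767
3. -7.55630, -101.64840
4. 89.38580, -81.04632
5. 85.39960, -179.09631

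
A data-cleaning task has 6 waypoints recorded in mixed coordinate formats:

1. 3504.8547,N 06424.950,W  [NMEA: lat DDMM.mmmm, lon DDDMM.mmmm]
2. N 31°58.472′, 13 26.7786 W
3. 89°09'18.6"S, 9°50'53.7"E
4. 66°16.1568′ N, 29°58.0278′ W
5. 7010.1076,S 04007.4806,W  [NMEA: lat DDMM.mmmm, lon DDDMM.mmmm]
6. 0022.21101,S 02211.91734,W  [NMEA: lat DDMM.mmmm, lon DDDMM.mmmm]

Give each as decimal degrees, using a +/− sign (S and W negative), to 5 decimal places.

1. 35.08091, -64.41583
2. 31.97453, -13.44631
3. -89.15517, 9.84825
4. 66.26928, -29.96713
5. -70.16846, -40.12468
6. -0.37018, -22.19862

Point 1:
  Lat: split at 2 digits → 35° and 4.8547′; 35 + 4.8547/60 = 35.080912
  N → positive
  Longitude: degrees = first 3 digits = 64, minutes = 24.95; 64 + 24.95/60 = 64.415833
  W ⇒ negate
Point 2:
  Latitude: 58.472′ = 0.974533°; total 31.974533
  N ⇒ keep positive
  λ: 26.7786′ = 0.446310°; total 13.446310
  hemisphere W, so the sign is −
Point 3:
  φ: 9′ + 18.6″ = 9.31000′; 89 + 9.31000/60 = 89.155167
  hemisphere S, so the sign is −
  Longitude: 9 + 50/60 + 53.7/3600 = 9.848250
  E ⇒ keep positive
Point 4:
  Lat: 16.1568′ = 0.269280°; total 66.269280
  N → positive
  Longitude: 58.0278′ = 0.967130°; total 29.967130
  W ⇒ negate
Point 5:
  Latitude: split at 2 digits → 70° and 10.1076′; 70 + 10.1076/60 = 70.168460
  hemisphere S, so the sign is −
  Lon: degrees = first 3 digits = 40, minutes = 7.4806; 40 + 7.4806/60 = 40.124677
  W → negative
Point 6:
  Latitude: degrees = first 2 digits = 0, minutes = 22.21101; 0 + 22.21101/60 = 0.370184
  S → negative
  Longitude: split at 3 digits → 022° and 11.91734′; 22 + 11.91734/60 = 22.198622
  W → negative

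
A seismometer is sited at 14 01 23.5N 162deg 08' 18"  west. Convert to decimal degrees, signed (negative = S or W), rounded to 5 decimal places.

φ: 14 + 1/60 + 23.5/3600 = 14.023194
N ⇒ keep positive
Lon: 8′ + 18″ = 8.30000′; 162 + 8.30000/60 = 162.138333
W → negative

14.02319, -162.13833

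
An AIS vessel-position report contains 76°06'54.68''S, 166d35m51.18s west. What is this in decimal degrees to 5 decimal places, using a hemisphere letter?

76.11519° S, 166.59755° W

Lat: 76 + 6/60 + 54.68/3600 = 76.115189
Longitude: 166° + 35/60 + 51.18/3600 = 166 + 0.583333 + 0.014217 = 166.597550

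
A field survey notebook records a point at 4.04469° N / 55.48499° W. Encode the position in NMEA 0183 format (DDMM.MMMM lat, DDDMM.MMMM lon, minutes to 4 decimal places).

0402.6814,N / 05529.0994,W

Lat: fractional part 0.044690 → 2.681400 minutes
λ: minutes = (55.484990 − 55) × 60 = 29.099400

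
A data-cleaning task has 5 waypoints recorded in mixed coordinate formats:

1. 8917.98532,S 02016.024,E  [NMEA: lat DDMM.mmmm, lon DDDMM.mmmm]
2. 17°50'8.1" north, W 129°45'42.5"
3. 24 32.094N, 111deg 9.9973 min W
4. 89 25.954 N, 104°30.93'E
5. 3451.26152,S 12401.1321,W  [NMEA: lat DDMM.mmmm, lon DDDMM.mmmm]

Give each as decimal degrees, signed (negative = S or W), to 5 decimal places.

1. -89.29976, 20.26707
2. 17.83558, -129.76181
3. 24.53490, -111.16662
4. 89.43257, 104.51550
5. -34.85436, -124.01887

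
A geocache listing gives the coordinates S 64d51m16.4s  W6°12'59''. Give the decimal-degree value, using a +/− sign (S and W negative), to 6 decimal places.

-64.854556, -6.216389

Latitude: 64° + 51/60 + 16.4/3600 = 64 + 0.850000 + 0.004556 = 64.8545556
hemisphere S, so the sign is −
λ: 12′ + 59″ = 12.98333′; 6 + 12.98333/60 = 6.2163889
hemisphere W, so the sign is −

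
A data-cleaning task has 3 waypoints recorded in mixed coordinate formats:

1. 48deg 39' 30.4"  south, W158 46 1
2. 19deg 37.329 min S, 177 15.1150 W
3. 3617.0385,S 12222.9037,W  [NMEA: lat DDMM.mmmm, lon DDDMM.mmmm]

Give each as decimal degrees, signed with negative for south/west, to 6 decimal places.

Point 1:
  φ: 48 + 39/60 + 30.4/3600 = 48.6584444
  hemisphere S, so the sign is −
  Lon: 158° + 46/60 + 1/3600 = 158 + 0.766667 + 0.000278 = 158.7669444
  hemisphere W, so the sign is −
Point 2:
  φ: 37.329′ = 0.622150°; total 19.6221500
  hemisphere S, so the sign is −
  Longitude: 177 + 15.115/60 = 177.2519167
  hemisphere W, so the sign is −
Point 3:
  Latitude: degrees = first 2 digits = 36, minutes = 17.0385; 36 + 17.0385/60 = 36.2839750
  S → negative
  Longitude: split at 3 digits → 122° and 22.9037′; 122 + 22.9037/60 = 122.3817283
  W ⇒ negate

1. -48.658444, -158.766944
2. -19.622150, -177.251917
3. -36.283975, -122.381728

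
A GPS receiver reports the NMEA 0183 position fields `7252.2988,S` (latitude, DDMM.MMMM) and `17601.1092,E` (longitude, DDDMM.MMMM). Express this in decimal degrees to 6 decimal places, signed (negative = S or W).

φ: split at 2 digits → 72° and 52.2988′; 72 + 52.2988/60 = 72.8716467
S ⇒ negate
λ: degrees = first 3 digits = 176, minutes = 1.1092; 176 + 1.1092/60 = 176.0184867
E → positive

-72.871647, 176.018487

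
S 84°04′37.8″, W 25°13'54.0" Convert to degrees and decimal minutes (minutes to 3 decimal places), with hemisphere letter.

84° 4.630′ S, 25° 13.900′ W

Lat: seconds/60 = 0.63000; minutes = 4 + 0.63000 = 4.63000
λ: 13 + 54/60 = 13.90000′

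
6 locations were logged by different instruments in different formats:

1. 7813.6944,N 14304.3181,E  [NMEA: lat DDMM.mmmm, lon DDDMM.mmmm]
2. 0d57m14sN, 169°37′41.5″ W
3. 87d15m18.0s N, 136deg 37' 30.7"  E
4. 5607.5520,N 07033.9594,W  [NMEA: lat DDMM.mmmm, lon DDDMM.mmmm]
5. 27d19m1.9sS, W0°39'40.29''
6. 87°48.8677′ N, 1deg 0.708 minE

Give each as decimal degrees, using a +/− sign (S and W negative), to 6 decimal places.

Point 1:
  Lat: degrees = first 2 digits = 78, minutes = 13.6944; 78 + 13.6944/60 = 78.2282400
  N → positive
  Lon: split at 3 digits → 143° and 4.3181′; 143 + 4.3181/60 = 143.0719683
  E ⇒ keep positive
Point 2:
  φ: 57′ + 14″ = 57.23333′; 0 + 57.23333/60 = 0.9538889
  N → positive
  Longitude: 169° + 37/60 + 41.5/3600 = 169 + 0.616667 + 0.011528 = 169.6281944
  W → negative
Point 3:
  Lat: 87° + 15/60 + 18/3600 = 87 + 0.250000 + 0.005000 = 87.2550000
  N ⇒ keep positive
  Longitude: 136° + 37/60 + 30.7/3600 = 136 + 0.616667 + 0.008528 = 136.6251944
  E → positive
Point 4:
  φ: split at 2 digits → 56° and 7.552′; 56 + 7.552/60 = 56.1258667
  N → positive
  λ: split at 3 digits → 070° and 33.9594′; 70 + 33.9594/60 = 70.5659900
  W → negative
Point 5:
  Latitude: 27° + 19/60 + 1.9/3600 = 27 + 0.316667 + 0.000528 = 27.3171944
  hemisphere S, so the sign is −
  Lon: 0 + 39/60 + 40.29/3600 = 0.6611917
  W ⇒ negate
Point 6:
  φ: 48.8677′ = 0.814462°; total 87.8144617
  N → positive
  Longitude: 1 + 0.708/60 = 1.0118000
  E ⇒ keep positive

1. 78.228240, 143.071968
2. 0.953889, -169.628194
3. 87.255000, 136.625194
4. 56.125867, -70.565990
5. -27.317194, -0.661192
6. 87.814462, 1.011800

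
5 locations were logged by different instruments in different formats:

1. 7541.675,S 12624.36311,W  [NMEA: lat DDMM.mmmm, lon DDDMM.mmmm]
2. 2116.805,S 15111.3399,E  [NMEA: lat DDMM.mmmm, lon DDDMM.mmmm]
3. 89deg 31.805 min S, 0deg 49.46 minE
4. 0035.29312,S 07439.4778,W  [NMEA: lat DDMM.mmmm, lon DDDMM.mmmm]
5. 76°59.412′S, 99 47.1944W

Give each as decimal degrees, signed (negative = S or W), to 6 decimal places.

Point 1:
  Latitude: degrees = first 2 digits = 75, minutes = 41.675; 75 + 41.675/60 = 75.6945833
  S ⇒ negate
  Lon: degrees = first 3 digits = 126, minutes = 24.36311; 126 + 24.36311/60 = 126.4060518
  W ⇒ negate
Point 2:
  Lat: split at 2 digits → 21° and 16.805′; 21 + 16.805/60 = 21.2800833
  hemisphere S, so the sign is −
  λ: degrees = first 3 digits = 151, minutes = 11.3399; 151 + 11.3399/60 = 151.1889983
  E → positive
Point 3:
  Latitude: 31.805′ = 0.530083°; total 89.5300833
  S ⇒ negate
  Lon: 49.46′ = 0.824333°; total 0.8243333
  E → positive
Point 4:
  φ: degrees = first 2 digits = 0, minutes = 35.29312; 0 + 35.29312/60 = 0.5882187
  hemisphere S, so the sign is −
  λ: degrees = first 3 digits = 74, minutes = 39.4778; 74 + 39.4778/60 = 74.6579633
  hemisphere W, so the sign is −
Point 5:
  φ: 76 + 59.412/60 = 76.9902000
  S → negative
  Lon: 99 + 47.1944/60 = 99.7865733
  W → negative

1. -75.694583, -126.406052
2. -21.280083, 151.188998
3. -89.530083, 0.824333
4. -0.588219, -74.657963
5. -76.990200, -99.786573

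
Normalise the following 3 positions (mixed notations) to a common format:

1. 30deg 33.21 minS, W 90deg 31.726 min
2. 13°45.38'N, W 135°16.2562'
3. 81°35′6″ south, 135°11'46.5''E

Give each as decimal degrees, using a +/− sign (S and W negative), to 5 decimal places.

1. -30.55350, -90.52877
2. 13.75633, -135.27094
3. -81.58500, 135.19625

Point 1:
  Latitude: 33.21′ = 0.553500°; total 30.553500
  S ⇒ negate
  Longitude: 31.726′ = 0.528767°; total 90.528767
  hemisphere W, so the sign is −
Point 2:
  φ: 13 + 45.38/60 = 13.756333
  N ⇒ keep positive
  Longitude: 16.2562′ = 0.270937°; total 135.270937
  W ⇒ negate
Point 3:
  φ: 81° + 35/60 + 6/3600 = 81 + 0.583333 + 0.001667 = 81.585000
  S → negative
  λ: 11′ + 46.5″ = 11.77500′; 135 + 11.77500/60 = 135.196250
  E ⇒ keep positive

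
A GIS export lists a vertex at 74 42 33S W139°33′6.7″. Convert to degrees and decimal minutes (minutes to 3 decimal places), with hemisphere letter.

74° 42.550′ S, 139° 33.112′ W

Lat: 42 + 33/60 = 42.55000′
Lon: 33 + 6.7/60 = 33.11167′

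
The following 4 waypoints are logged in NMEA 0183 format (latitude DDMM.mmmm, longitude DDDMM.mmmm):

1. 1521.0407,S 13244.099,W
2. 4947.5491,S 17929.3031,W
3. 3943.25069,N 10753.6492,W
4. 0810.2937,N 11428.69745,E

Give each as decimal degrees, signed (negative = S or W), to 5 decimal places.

1. -15.35068, -132.73498
2. -49.79249, -179.48839
3. 39.72084, -107.89415
4. 8.17156, 114.47829

Point 1:
  Lat: degrees = first 2 digits = 15, minutes = 21.0407; 15 + 21.0407/60 = 15.350678
  S ⇒ negate
  λ: split at 3 digits → 132° and 44.099′; 132 + 44.099/60 = 132.734983
  W ⇒ negate
Point 2:
  Latitude: degrees = first 2 digits = 49, minutes = 47.5491; 49 + 47.5491/60 = 49.792485
  hemisphere S, so the sign is −
  λ: split at 3 digits → 179° and 29.3031′; 179 + 29.3031/60 = 179.488385
  W ⇒ negate
Point 3:
  φ: split at 2 digits → 39° and 43.25069′; 39 + 43.25069/60 = 39.720845
  N → positive
  Lon: degrees = first 3 digits = 107, minutes = 53.6492; 107 + 53.6492/60 = 107.894153
  W → negative
Point 4:
  Lat: split at 2 digits → 08° and 10.2937′; 8 + 10.2937/60 = 8.171562
  N ⇒ keep positive
  Longitude: split at 3 digits → 114° and 28.69745′; 114 + 28.69745/60 = 114.478291
  E → positive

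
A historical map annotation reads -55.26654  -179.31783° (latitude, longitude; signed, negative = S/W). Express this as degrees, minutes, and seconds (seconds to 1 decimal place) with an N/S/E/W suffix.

55°15′59.5″ S, 179°19′4.2″ W

Latitude is negative → S; |value| = 55.266540
Latitude: 0.266540 × 60 = 15.99240′ → 15′, remainder × 60 = 59.544″
Longitude is negative → W; |value| = 179.317830
Longitude: 0.317830 × 60 = 19.06980′ → 19′, remainder × 60 = 4.188″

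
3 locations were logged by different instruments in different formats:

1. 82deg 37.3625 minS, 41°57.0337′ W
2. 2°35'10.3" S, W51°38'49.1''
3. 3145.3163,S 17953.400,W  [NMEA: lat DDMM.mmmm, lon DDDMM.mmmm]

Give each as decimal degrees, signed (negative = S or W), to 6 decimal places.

1. -82.622708, -41.950562
2. -2.586194, -51.646972
3. -31.755272, -179.890000

Point 1:
  Lat: 37.3625′ = 0.622708°; total 82.6227083
  S ⇒ negate
  Lon: 41 + 57.0337/60 = 41.9505617
  hemisphere W, so the sign is −
Point 2:
  φ: 2 + 35/60 + 10.3/3600 = 2.5861944
  S ⇒ negate
  λ: 51 + 38/60 + 49.1/3600 = 51.6469722
  hemisphere W, so the sign is −
Point 3:
  Lat: split at 2 digits → 31° and 45.3163′; 31 + 45.3163/60 = 31.7552717
  hemisphere S, so the sign is −
  Lon: degrees = first 3 digits = 179, minutes = 53.4; 179 + 53.4/60 = 179.8900000
  hemisphere W, so the sign is −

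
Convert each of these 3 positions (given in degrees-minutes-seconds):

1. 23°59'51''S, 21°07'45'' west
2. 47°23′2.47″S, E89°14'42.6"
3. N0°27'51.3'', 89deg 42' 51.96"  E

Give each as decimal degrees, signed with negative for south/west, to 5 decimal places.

1. -23.99750, -21.12917
2. -47.38402, 89.24517
3. 0.46425, 89.71443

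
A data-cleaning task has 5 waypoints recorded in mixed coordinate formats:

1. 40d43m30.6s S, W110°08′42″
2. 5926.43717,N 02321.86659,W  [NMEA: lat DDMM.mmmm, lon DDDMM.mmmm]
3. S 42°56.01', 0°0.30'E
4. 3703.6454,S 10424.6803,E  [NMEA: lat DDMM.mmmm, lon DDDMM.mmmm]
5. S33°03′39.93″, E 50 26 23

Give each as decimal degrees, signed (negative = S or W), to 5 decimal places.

Point 1:
  Lat: 43′ + 30.6″ = 43.51000′; 40 + 43.51000/60 = 40.725167
  S → negative
  Lon: 110 + 8/60 + 42/3600 = 110.145000
  W ⇒ negate
Point 2:
  φ: split at 2 digits → 59° and 26.43717′; 59 + 26.43717/60 = 59.440620
  N → positive
  Lon: degrees = first 3 digits = 23, minutes = 21.86659; 23 + 21.86659/60 = 23.364443
  W ⇒ negate
Point 3:
  Lat: 56.01′ = 0.933500°; total 42.933500
  S → negative
  λ: 0 + 0.3/60 = 0.005000
  E → positive
Point 4:
  Latitude: degrees = first 2 digits = 37, minutes = 3.6454; 37 + 3.6454/60 = 37.060757
  S ⇒ negate
  Lon: split at 3 digits → 104° and 24.6803′; 104 + 24.6803/60 = 104.411338
  E ⇒ keep positive
Point 5:
  φ: 3′ + 39.93″ = 3.66550′; 33 + 3.66550/60 = 33.061092
  S → negative
  Lon: 26′ + 23″ = 26.38333′; 50 + 26.38333/60 = 50.439722
  E ⇒ keep positive

1. -40.72517, -110.14500
2. 59.44062, -23.36444
3. -42.93350, 0.00500
4. -37.06076, 104.41134
5. -33.06109, 50.43972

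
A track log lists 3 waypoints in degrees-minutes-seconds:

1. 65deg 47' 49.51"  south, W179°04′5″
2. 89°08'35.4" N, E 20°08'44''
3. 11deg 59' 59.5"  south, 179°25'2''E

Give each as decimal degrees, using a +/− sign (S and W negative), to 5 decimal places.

Point 1:
  φ: 47′ + 49.51″ = 47.82517′; 65 + 47.82517/60 = 65.797086
  S ⇒ negate
  Lon: 179° + 4/60 + 5/3600 = 179 + 0.066667 + 0.001389 = 179.068056
  hemisphere W, so the sign is −
Point 2:
  Lat: 89° + 8/60 + 35.4/3600 = 89 + 0.133333 + 0.009833 = 89.143167
  N ⇒ keep positive
  λ: 8′ + 44″ = 8.73333′; 20 + 8.73333/60 = 20.145556
  E ⇒ keep positive
Point 3:
  Lat: 59′ + 59.5″ = 59.99167′; 11 + 59.99167/60 = 11.999861
  S → negative
  Longitude: 179 + 25/60 + 2/3600 = 179.417222
  E → positive

1. -65.79709, -179.06806
2. 89.14317, 20.14556
3. -11.99986, 179.41722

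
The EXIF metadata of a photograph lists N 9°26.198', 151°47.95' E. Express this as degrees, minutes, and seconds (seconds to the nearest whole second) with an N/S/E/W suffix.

9°26′12″ N, 151°47′57″ E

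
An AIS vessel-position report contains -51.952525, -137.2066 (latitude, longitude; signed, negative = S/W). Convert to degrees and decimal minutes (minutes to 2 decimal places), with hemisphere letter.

Latitude is negative → S; |value| = 51.952525
φ: minutes = (51.952525 − 51) × 60 = 57.1515
Longitude is negative → W; |value| = 137.206600
Longitude: minutes = (137.206600 − 137) × 60 = 12.3960

51° 57.15′ S, 137° 12.40′ W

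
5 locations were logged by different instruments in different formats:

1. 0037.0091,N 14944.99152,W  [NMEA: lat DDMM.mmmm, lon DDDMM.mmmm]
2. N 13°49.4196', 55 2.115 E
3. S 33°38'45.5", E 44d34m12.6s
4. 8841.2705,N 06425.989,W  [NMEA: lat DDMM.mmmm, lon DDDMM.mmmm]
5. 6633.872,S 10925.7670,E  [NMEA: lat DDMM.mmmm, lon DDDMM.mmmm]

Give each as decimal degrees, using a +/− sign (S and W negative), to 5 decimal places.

1. 0.61682, -149.74986
2. 13.82366, 55.03525
3. -33.64597, 44.57017
4. 88.68784, -64.43315
5. -66.56453, 109.42945

Point 1:
  Lat: degrees = first 2 digits = 0, minutes = 37.0091; 0 + 37.0091/60 = 0.616818
  N → positive
  λ: degrees = first 3 digits = 149, minutes = 44.99152; 149 + 44.99152/60 = 149.749859
  hemisphere W, so the sign is −
Point 2:
  Lat: 49.4196′ = 0.823660°; total 13.823660
  N ⇒ keep positive
  λ: 55 + 2.115/60 = 55.035250
  E → positive
Point 3:
  Lat: 33° + 38/60 + 45.5/3600 = 33 + 0.633333 + 0.012639 = 33.645972
  S ⇒ negate
  Longitude: 34′ + 12.6″ = 34.21000′; 44 + 34.21000/60 = 44.570167
  E → positive
Point 4:
  φ: degrees = first 2 digits = 88, minutes = 41.2705; 88 + 41.2705/60 = 88.687842
  N ⇒ keep positive
  Lon: split at 3 digits → 064° and 25.989′; 64 + 25.989/60 = 64.433150
  W → negative
Point 5:
  Latitude: degrees = first 2 digits = 66, minutes = 33.872; 66 + 33.872/60 = 66.564533
  S ⇒ negate
  λ: degrees = first 3 digits = 109, minutes = 25.767; 109 + 25.767/60 = 109.429450
  E → positive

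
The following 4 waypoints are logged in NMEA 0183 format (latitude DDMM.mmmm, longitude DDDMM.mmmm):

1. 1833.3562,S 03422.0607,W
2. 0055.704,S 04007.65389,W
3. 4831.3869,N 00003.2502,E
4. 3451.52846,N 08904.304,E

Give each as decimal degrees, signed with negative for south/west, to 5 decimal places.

1. -18.55594, -34.36768
2. -0.92840, -40.12756
3. 48.52312, 0.05417
4. 34.85881, 89.07173

Point 1:
  Lat: split at 2 digits → 18° and 33.3562′; 18 + 33.3562/60 = 18.555937
  hemisphere S, so the sign is −
  Longitude: split at 3 digits → 034° and 22.0607′; 34 + 22.0607/60 = 34.367678
  W ⇒ negate
Point 2:
  φ: split at 2 digits → 00° and 55.704′; 0 + 55.704/60 = 0.928400
  S ⇒ negate
  Lon: degrees = first 3 digits = 40, minutes = 7.65389; 40 + 7.65389/60 = 40.127565
  W ⇒ negate
Point 3:
  Lat: split at 2 digits → 48° and 31.3869′; 48 + 31.3869/60 = 48.523115
  N → positive
  λ: split at 3 digits → 000° and 3.2502′; 0 + 3.2502/60 = 0.054170
  E ⇒ keep positive
Point 4:
  φ: split at 2 digits → 34° and 51.52846′; 34 + 51.52846/60 = 34.858808
  N ⇒ keep positive
  λ: split at 3 digits → 089° and 4.304′; 89 + 4.304/60 = 89.071733
  E ⇒ keep positive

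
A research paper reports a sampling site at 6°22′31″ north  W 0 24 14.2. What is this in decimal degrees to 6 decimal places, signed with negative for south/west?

Lat: 6 + 22/60 + 31/3600 = 6.3752778
N ⇒ keep positive
Longitude: 0° + 24/60 + 14.2/3600 = 0 + 0.400000 + 0.003944 = 0.4039444
W → negative

6.375278, -0.403944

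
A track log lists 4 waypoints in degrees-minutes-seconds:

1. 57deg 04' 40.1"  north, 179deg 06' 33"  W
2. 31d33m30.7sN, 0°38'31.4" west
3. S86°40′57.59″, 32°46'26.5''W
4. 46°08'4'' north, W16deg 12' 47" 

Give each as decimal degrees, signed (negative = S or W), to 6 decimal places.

Point 1:
  Lat: 4′ + 40.1″ = 4.66833′; 57 + 4.66833/60 = 57.0778056
  N → positive
  Lon: 6′ + 33″ = 6.55000′; 179 + 6.55000/60 = 179.1091667
  hemisphere W, so the sign is −
Point 2:
  φ: 31 + 33/60 + 30.7/3600 = 31.5585278
  N ⇒ keep positive
  Longitude: 0° + 38/60 + 31.4/3600 = 0 + 0.633333 + 0.008722 = 0.6420556
  hemisphere W, so the sign is −
Point 3:
  φ: 40′ + 57.59″ = 40.95983′; 86 + 40.95983/60 = 86.6826639
  S ⇒ negate
  λ: 32 + 46/60 + 26.5/3600 = 32.7740278
  hemisphere W, so the sign is −
Point 4:
  Latitude: 46 + 8/60 + 4/3600 = 46.1344444
  N ⇒ keep positive
  Longitude: 12′ + 47″ = 12.78333′; 16 + 12.78333/60 = 16.2130556
  W ⇒ negate

1. 57.077806, -179.109167
2. 31.558528, -0.642056
3. -86.682664, -32.774028
4. 46.134444, -16.213056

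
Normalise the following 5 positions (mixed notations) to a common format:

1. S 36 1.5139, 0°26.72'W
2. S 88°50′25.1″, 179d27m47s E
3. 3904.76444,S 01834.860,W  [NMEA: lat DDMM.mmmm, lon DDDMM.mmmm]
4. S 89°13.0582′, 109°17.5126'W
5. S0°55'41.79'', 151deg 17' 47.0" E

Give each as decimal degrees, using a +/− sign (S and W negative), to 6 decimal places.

1. -36.025232, -0.445333
2. -88.840306, 179.463056
3. -39.079407, -18.581000
4. -89.217637, -109.291877
5. -0.928275, 151.296389

Point 1:
  Latitude: 1.5139′ = 0.025232°; total 36.0252317
  S → negative
  Longitude: 0 + 26.72/60 = 0.4453333
  W ⇒ negate
Point 2:
  φ: 50′ + 25.1″ = 50.41833′; 88 + 50.41833/60 = 88.8403056
  hemisphere S, so the sign is −
  λ: 179° + 27/60 + 47/3600 = 179 + 0.450000 + 0.013056 = 179.4630556
  E ⇒ keep positive
Point 3:
  Latitude: split at 2 digits → 39° and 4.76444′; 39 + 4.76444/60 = 39.0794073
  S → negative
  λ: split at 3 digits → 018° and 34.86′; 18 + 34.86/60 = 18.5810000
  hemisphere W, so the sign is −
Point 4:
  φ: 89 + 13.0582/60 = 89.2176367
  S ⇒ negate
  Longitude: 17.5126′ = 0.291877°; total 109.2918767
  W → negative
Point 5:
  Lat: 0 + 55/60 + 41.79/3600 = 0.9282750
  S ⇒ negate
  Lon: 151 + 17/60 + 47/3600 = 151.2963889
  E → positive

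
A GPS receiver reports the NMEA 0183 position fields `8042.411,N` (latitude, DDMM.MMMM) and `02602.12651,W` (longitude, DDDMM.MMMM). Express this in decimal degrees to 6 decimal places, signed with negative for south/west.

80.706850, -26.035442

Lat: split at 2 digits → 80° and 42.411′; 80 + 42.411/60 = 80.7068500
N ⇒ keep positive
λ: degrees = first 3 digits = 26, minutes = 2.12651; 26 + 2.12651/60 = 26.0354418
hemisphere W, so the sign is −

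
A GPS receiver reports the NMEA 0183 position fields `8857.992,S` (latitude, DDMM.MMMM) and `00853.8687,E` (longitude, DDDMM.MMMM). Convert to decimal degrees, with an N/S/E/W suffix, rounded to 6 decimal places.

Latitude: degrees = first 2 digits = 88, minutes = 57.992; 88 + 57.992/60 = 88.9665333
λ: degrees = first 3 digits = 8, minutes = 53.8687; 8 + 53.8687/60 = 8.8978117

88.966533° S, 8.897812° E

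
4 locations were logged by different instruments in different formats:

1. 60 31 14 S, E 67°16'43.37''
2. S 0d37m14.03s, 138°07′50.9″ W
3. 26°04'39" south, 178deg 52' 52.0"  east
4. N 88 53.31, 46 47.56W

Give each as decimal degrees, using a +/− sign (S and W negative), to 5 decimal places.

Point 1:
  Lat: 60° + 31/60 + 14/3600 = 60 + 0.516667 + 0.003889 = 60.520556
  S → negative
  Lon: 67 + 16/60 + 43.37/3600 = 67.278714
  E ⇒ keep positive
Point 2:
  Latitude: 37′ + 14.03″ = 37.23383′; 0 + 37.23383/60 = 0.620564
  hemisphere S, so the sign is −
  Longitude: 138 + 7/60 + 50.9/3600 = 138.130806
  hemisphere W, so the sign is −
Point 3:
  Latitude: 4′ + 39″ = 4.65000′; 26 + 4.65000/60 = 26.077500
  S ⇒ negate
  Lon: 52′ + 52″ = 52.86667′; 178 + 52.86667/60 = 178.881111
  E ⇒ keep positive
Point 4:
  Latitude: 53.31′ = 0.888500°; total 88.888500
  N ⇒ keep positive
  Lon: 46 + 47.56/60 = 46.792667
  hemisphere W, so the sign is −

1. -60.52056, 67.27871
2. -0.62056, -138.13081
3. -26.07750, 178.88111
4. 88.88850, -46.79267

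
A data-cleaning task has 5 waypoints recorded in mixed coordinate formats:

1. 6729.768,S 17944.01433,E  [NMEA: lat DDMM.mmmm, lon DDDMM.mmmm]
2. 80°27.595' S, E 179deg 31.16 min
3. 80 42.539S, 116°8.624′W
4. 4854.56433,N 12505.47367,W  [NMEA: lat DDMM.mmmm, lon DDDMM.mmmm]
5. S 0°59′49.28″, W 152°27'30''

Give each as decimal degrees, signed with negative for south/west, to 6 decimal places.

1. -67.496133, 179.733572
2. -80.459917, 179.519333
3. -80.708983, -116.143733
4. 48.909406, -125.091228
5. -0.997022, -152.458333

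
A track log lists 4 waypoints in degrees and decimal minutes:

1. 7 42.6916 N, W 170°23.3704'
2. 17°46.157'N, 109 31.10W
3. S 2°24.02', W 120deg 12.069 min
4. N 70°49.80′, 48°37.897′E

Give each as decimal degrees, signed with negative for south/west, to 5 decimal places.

Point 1:
  Lat: 7 + 42.6916/60 = 7.711527
  N → positive
  Longitude: 23.3704′ = 0.389507°; total 170.389507
  hemisphere W, so the sign is −
Point 2:
  Lat: 46.157′ = 0.769283°; total 17.769283
  N ⇒ keep positive
  Longitude: 31.1′ = 0.518333°; total 109.518333
  W ⇒ negate
Point 3:
  Lat: 24.02′ = 0.400333°; total 2.400333
  S → negative
  λ: 120 + 12.069/60 = 120.201150
  W → negative
Point 4:
  φ: 49.8′ = 0.830000°; total 70.830000
  N → positive
  λ: 48 + 37.897/60 = 48.631617
  E → positive

1. 7.71153, -170.38951
2. 17.76928, -109.51833
3. -2.40033, -120.20115
4. 70.83000, 48.63162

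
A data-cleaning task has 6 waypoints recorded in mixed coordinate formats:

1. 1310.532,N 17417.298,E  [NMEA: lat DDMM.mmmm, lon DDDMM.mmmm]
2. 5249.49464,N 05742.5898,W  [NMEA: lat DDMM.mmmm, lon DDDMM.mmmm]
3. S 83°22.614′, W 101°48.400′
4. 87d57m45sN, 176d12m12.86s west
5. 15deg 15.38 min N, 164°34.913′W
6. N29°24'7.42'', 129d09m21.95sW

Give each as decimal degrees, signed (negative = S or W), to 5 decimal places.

1. 13.17553, 174.28830
2. 52.82491, -57.70983
3. -83.37690, -101.80667
4. 87.96250, -176.20357
5. 15.25633, -164.58188
6. 29.40206, -129.15610

Point 1:
  Lat: degrees = first 2 digits = 13, minutes = 10.532; 13 + 10.532/60 = 13.175533
  N → positive
  Lon: split at 3 digits → 174° and 17.298′; 174 + 17.298/60 = 174.288300
  E ⇒ keep positive
Point 2:
  Latitude: split at 2 digits → 52° and 49.49464′; 52 + 49.49464/60 = 52.824911
  N → positive
  Lon: split at 3 digits → 057° and 42.5898′; 57 + 42.5898/60 = 57.709830
  hemisphere W, so the sign is −
Point 3:
  φ: 83 + 22.614/60 = 83.376900
  S → negative
  λ: 48.4′ = 0.806667°; total 101.806667
  hemisphere W, so the sign is −
Point 4:
  Lat: 87° + 57/60 + 45/3600 = 87 + 0.950000 + 0.012500 = 87.962500
  N ⇒ keep positive
  λ: 176° + 12/60 + 12.86/3600 = 176 + 0.200000 + 0.003572 = 176.203572
  hemisphere W, so the sign is −
Point 5:
  φ: 15.38′ = 0.256333°; total 15.256333
  N → positive
  Lon: 164 + 34.913/60 = 164.581883
  W → negative
Point 6:
  Lat: 29° + 24/60 + 7.42/3600 = 29 + 0.400000 + 0.002061 = 29.402061
  N ⇒ keep positive
  Longitude: 129° + 9/60 + 21.95/3600 = 129 + 0.150000 + 0.006097 = 129.156097
  hemisphere W, so the sign is −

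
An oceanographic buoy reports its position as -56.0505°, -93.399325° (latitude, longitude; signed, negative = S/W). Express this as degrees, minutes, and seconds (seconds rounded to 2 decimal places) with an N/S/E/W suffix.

Latitude is negative → S; |value| = 56.050500
φ: 0.050500° → 3.03000′; 0.03000 × 60 = 1.8000″
Longitude is negative → W; |value| = 93.399325
λ: 0.399325° → 23.95950′; 0.95950 × 60 = 57.5700″

56°03′1.80″ S, 93°23′57.57″ W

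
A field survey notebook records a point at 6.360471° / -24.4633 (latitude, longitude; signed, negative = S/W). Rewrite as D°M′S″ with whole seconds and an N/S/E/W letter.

Lat: 0.360471° → 21.62826′; 0.62826 × 60 = 37.70″
Longitude is negative → W; |value| = 24.463300
Lon: whole degrees 24; 27.79800′ → 27′ and 47.88″

6°21′38″ N, 24°27′48″ W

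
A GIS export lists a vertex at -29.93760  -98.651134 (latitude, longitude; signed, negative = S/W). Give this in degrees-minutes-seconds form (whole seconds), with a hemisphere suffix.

29°56′15″ S, 98°39′4″ W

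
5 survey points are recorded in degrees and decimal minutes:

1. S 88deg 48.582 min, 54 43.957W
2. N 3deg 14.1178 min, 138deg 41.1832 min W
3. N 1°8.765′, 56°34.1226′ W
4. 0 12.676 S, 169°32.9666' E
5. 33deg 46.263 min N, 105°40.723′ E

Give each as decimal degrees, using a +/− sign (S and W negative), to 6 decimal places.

Point 1:
  Latitude: 48.582′ = 0.809700°; total 88.8097000
  hemisphere S, so the sign is −
  λ: 43.957′ = 0.732617°; total 54.7326167
  W ⇒ negate
Point 2:
  Lat: 3 + 14.1178/60 = 3.2352967
  N → positive
  λ: 138 + 41.1832/60 = 138.6863867
  W ⇒ negate
Point 3:
  Latitude: 8.765′ = 0.146083°; total 1.1460833
  N ⇒ keep positive
  Longitude: 34.1226′ = 0.568710°; total 56.5687100
  W ⇒ negate
Point 4:
  φ: 0 + 12.676/60 = 0.2112667
  hemisphere S, so the sign is −
  Longitude: 32.9666′ = 0.549443°; total 169.5494433
  E → positive
Point 5:
  Latitude: 33 + 46.263/60 = 33.7710500
  N ⇒ keep positive
  Longitude: 105 + 40.723/60 = 105.6787167
  E → positive

1. -88.809700, -54.732617
2. 3.235297, -138.686387
3. 1.146083, -56.568710
4. -0.211267, 169.549443
5. 33.771050, 105.678717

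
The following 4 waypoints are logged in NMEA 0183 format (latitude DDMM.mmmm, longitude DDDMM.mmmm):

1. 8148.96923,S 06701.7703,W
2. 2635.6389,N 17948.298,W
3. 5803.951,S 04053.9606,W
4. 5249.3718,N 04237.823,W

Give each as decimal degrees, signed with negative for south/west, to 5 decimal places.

Point 1:
  Latitude: split at 2 digits → 81° and 48.96923′; 81 + 48.96923/60 = 81.816154
  S ⇒ negate
  Longitude: split at 3 digits → 067° and 1.7703′; 67 + 1.7703/60 = 67.029505
  W → negative
Point 2:
  Latitude: split at 2 digits → 26° and 35.6389′; 26 + 35.6389/60 = 26.593982
  N ⇒ keep positive
  λ: split at 3 digits → 179° and 48.298′; 179 + 48.298/60 = 179.804967
  W → negative
Point 3:
  Lat: split at 2 digits → 58° and 3.951′; 58 + 3.951/60 = 58.065850
  hemisphere S, so the sign is −
  λ: split at 3 digits → 040° and 53.9606′; 40 + 53.9606/60 = 40.899343
  hemisphere W, so the sign is −
Point 4:
  Lat: split at 2 digits → 52° and 49.3718′; 52 + 49.3718/60 = 52.822863
  N → positive
  λ: split at 3 digits → 042° and 37.823′; 42 + 37.823/60 = 42.630383
  W → negative

1. -81.81615, -67.02951
2. 26.59398, -179.80497
3. -58.06585, -40.89934
4. 52.82286, -42.63038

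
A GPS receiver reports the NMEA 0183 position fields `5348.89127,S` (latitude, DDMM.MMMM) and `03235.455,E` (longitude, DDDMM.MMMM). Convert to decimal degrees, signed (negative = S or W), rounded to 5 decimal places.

-53.81485, 32.59092

Lat: split at 2 digits → 53° and 48.89127′; 53 + 48.89127/60 = 53.814855
S → negative
Longitude: degrees = first 3 digits = 32, minutes = 35.455; 32 + 35.455/60 = 32.590917
E → positive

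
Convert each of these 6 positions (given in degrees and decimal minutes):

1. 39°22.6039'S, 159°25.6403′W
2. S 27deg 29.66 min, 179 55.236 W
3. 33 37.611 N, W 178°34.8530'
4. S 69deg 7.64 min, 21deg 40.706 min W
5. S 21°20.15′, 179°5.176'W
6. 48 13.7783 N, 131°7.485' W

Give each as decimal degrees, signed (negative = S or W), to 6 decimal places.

Point 1:
  Latitude: 39 + 22.6039/60 = 39.3767317
  hemisphere S, so the sign is −
  Longitude: 159 + 25.6403/60 = 159.4273383
  hemisphere W, so the sign is −
Point 2:
  Latitude: 27 + 29.66/60 = 27.4943333
  S ⇒ negate
  Lon: 179 + 55.236/60 = 179.9206000
  hemisphere W, so the sign is −
Point 3:
  Lat: 33 + 37.611/60 = 33.6268500
  N ⇒ keep positive
  λ: 34.853′ = 0.580883°; total 178.5808833
  hemisphere W, so the sign is −
Point 4:
  φ: 69 + 7.64/60 = 69.1273333
  S ⇒ negate
  λ: 40.706′ = 0.678433°; total 21.6784333
  hemisphere W, so the sign is −
Point 5:
  φ: 20.15′ = 0.335833°; total 21.3358333
  S → negative
  Lon: 5.176′ = 0.086267°; total 179.0862667
  W → negative
Point 6:
  φ: 13.7783′ = 0.229638°; total 48.2296383
  N → positive
  Lon: 131 + 7.485/60 = 131.1247500
  W → negative

1. -39.376732, -159.427338
2. -27.494333, -179.920600
3. 33.626850, -178.580883
4. -69.127333, -21.678433
5. -21.335833, -179.086267
6. 48.229638, -131.124750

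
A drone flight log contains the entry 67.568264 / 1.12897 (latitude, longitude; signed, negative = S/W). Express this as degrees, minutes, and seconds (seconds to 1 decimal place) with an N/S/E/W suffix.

φ: 0.568264° → 34.09584′; 0.09584 × 60 = 5.750″
Longitude: 0.128970 × 60 = 7.73820′ → 7′, remainder × 60 = 44.292″

67°34′5.8″ N, 1°07′44.3″ E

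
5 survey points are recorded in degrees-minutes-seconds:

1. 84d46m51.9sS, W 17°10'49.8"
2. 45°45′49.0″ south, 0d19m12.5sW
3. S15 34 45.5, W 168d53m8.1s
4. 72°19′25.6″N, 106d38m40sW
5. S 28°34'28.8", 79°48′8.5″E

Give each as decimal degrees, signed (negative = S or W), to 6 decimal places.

1. -84.781083, -17.180500
2. -45.763611, -0.320139
3. -15.579306, -168.885583
4. 72.323778, -106.644444
5. -28.574667, 79.802361

Point 1:
  Lat: 46′ + 51.9″ = 46.86500′; 84 + 46.86500/60 = 84.7810833
  hemisphere S, so the sign is −
  Lon: 17° + 10/60 + 49.8/3600 = 17 + 0.166667 + 0.013833 = 17.1805000
  hemisphere W, so the sign is −
Point 2:
  Lat: 45 + 45/60 + 49/3600 = 45.7636111
  S ⇒ negate
  Lon: 19′ + 12.5″ = 19.20833′; 0 + 19.20833/60 = 0.3201389
  hemisphere W, so the sign is −
Point 3:
  Lat: 15 + 34/60 + 45.5/3600 = 15.5793056
  hemisphere S, so the sign is −
  Longitude: 53′ + 8.1″ = 53.13500′; 168 + 53.13500/60 = 168.8855833
  W → negative
Point 4:
  Lat: 72° + 19/60 + 25.6/3600 = 72 + 0.316667 + 0.007111 = 72.3237778
  N ⇒ keep positive
  Lon: 38′ + 40″ = 38.66667′; 106 + 38.66667/60 = 106.6444444
  W ⇒ negate
Point 5:
  Lat: 28° + 34/60 + 28.8/3600 = 28 + 0.566667 + 0.008000 = 28.5746667
  S ⇒ negate
  Lon: 79° + 48/60 + 8.5/3600 = 79 + 0.800000 + 0.002361 = 79.8023611
  E → positive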